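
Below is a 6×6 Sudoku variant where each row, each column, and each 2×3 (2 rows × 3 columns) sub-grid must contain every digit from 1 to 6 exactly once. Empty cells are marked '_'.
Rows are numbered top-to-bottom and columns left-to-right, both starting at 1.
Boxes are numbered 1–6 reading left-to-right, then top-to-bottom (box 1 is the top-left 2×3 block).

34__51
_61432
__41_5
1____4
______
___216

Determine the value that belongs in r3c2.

Cell r3c2 itself could take any of {2, 3} by direct elimination.
Consider where 3 can go in row 3.
r3c1 is out (column 1 already has a 3).
r3c5 is out (column 5 already has a 3).
So the only cell in row 3 that can hold 3 is r3c2.
Therefore r3c2 = 3.

3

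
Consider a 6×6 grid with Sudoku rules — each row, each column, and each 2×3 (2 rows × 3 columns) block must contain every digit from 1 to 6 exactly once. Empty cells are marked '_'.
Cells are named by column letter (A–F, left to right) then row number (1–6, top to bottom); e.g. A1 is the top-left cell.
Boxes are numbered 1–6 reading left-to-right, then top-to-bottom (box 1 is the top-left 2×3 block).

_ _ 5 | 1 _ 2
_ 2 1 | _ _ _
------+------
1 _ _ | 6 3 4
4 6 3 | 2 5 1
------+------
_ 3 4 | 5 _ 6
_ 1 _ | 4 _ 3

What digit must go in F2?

Row 2 already contains {1, 2}.
Column F already contains {1, 2, 3, 4, 6}.
Its 2×3 block (box 2) already contains {1, 2}.
The only value from 1–6 not eliminated is 5, so F2 = 5.

5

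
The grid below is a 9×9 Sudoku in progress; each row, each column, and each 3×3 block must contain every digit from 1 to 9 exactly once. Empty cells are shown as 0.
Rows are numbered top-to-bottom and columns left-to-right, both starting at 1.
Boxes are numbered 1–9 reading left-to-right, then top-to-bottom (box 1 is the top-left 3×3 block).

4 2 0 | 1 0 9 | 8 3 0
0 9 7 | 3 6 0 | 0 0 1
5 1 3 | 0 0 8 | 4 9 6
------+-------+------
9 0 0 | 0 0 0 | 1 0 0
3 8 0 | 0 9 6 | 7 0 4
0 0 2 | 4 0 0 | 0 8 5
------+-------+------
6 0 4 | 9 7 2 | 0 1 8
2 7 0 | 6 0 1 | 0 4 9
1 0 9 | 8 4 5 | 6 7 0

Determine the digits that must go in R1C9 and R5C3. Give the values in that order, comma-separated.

For R1C9:
  Row 1 already contains {1, 2, 3, 4, 8, 9}.
  Column 9 already contains {1, 4, 5, 6, 8, 9}.
  Its 3×3 block (box 3) already contains {1, 3, 4, 6, 8, 9}.
  The only value from 1–9 not eliminated is 7, so R1C9 = 7.
For R5C3:
  Consider where 1 can go in row 5.
  R5C4 is out (column 4 already has a 1).
  R5C8 is out (column 8 already has a 1).
  So the only cell in row 5 that can hold 1 is R5C3.
  So R5C3 = 1.

7,1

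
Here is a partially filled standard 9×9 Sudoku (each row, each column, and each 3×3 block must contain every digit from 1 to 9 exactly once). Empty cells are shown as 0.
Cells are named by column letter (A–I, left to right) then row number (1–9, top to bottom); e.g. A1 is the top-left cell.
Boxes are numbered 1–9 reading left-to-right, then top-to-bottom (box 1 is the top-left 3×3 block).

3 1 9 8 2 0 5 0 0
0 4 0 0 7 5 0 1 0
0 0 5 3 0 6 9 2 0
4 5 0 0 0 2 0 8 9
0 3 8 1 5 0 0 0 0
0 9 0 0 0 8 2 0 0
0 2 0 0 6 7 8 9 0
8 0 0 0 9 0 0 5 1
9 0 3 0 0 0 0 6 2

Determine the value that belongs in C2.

2

Cell C2 itself could take any of {2, 6} by direct elimination.
Consider where 2 can go in column C.
C4 is out (row 4 already has a 2).
C6 is out (row 6 already has a 2).
C7 is out (row 7 already has a 2).
C8 is out (box 7 already has a 2).
So the only cell in column C that can hold 2 is C2.
Therefore C2 = 2.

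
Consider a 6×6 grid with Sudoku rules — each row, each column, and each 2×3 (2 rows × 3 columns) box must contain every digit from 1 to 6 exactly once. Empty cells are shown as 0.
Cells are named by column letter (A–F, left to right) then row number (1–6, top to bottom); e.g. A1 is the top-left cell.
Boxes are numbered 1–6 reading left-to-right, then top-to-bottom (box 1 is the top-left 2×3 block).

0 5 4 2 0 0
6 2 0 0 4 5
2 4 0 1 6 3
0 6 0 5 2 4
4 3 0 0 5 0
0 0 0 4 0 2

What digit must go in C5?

2

Cell C5 itself could take any of {1, 2, 6} by direct elimination.
Consider where 2 can go in box 5.
A6 is out (row 6 already has a 2).
B6 is out (row 6 already has a 2).
C6 is out (row 6 already has a 2).
So the only cell in box 5 that can hold 2 is C5.
Therefore C5 = 2.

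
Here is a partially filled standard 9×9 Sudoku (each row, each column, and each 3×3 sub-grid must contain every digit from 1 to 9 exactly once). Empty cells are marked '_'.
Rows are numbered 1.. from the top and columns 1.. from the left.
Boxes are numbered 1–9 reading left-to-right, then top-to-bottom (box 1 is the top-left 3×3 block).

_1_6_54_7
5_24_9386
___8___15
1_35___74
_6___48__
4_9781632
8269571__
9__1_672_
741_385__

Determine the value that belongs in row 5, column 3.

Cell row 5, column 3 itself could take any of {5, 7} by direct elimination.
Consider where 7 can go in box 4.
row 4, column 2 is out (row 4 already has a 7).
row 5, column 1 is out (column 1 already has a 7).
row 6, column 2 is out (row 6 already has a 7).
So the only cell in box 4 that can hold 7 is row 5, column 3.
Therefore row 5, column 3 = 7.

7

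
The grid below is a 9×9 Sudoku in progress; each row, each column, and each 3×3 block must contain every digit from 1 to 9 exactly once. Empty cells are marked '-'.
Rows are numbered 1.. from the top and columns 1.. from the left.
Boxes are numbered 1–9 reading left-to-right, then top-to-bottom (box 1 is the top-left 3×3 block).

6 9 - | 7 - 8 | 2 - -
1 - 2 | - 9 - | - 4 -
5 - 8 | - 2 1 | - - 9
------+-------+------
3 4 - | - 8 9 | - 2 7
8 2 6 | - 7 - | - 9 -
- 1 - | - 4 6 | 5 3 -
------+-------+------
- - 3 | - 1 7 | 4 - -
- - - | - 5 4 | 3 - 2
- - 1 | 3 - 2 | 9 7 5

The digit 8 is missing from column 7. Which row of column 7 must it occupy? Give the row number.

Consider where 8 can go in column 7.
row 3, column 7 is out (row 3 already has a 8).
row 4, column 7 is out (row 4 already has a 8).
row 5, column 7 is out (row 5 already has a 8).
So the only cell in column 7 that can hold 8 is row 2, column 7.
That is row 2.

2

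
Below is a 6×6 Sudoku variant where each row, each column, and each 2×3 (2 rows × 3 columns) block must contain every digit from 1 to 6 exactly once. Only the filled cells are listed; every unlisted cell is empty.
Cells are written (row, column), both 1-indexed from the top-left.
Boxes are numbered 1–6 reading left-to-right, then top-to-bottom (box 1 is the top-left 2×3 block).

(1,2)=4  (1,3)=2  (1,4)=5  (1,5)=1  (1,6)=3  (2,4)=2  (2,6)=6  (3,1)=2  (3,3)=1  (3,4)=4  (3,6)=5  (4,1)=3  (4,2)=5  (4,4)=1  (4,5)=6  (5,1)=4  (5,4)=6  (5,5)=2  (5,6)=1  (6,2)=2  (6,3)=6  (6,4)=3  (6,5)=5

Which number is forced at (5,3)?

5

Cell (5,3) itself could take any of {3, 5} by direct elimination.
Consider where 5 can go in row 5.
(5,2) is out (column 2 already has a 5).
So the only cell in row 5 that can hold 5 is (5,3).
Therefore (5,3) = 5.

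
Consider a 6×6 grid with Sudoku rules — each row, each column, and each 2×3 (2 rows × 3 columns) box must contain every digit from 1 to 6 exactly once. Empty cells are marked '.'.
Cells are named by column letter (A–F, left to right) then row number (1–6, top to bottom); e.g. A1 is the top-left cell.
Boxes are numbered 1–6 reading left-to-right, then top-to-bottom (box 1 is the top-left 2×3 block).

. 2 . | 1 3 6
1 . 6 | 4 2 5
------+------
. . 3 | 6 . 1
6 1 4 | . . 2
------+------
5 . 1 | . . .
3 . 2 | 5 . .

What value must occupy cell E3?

4

Cell E3 itself could take any of {4, 5} by direct elimination.
Consider where 4 can go in box 4.
D4 is out (row 4 already has a 4).
E4 is out (row 4 already has a 4).
So the only cell in box 4 that can hold 4 is E3.
Therefore E3 = 4.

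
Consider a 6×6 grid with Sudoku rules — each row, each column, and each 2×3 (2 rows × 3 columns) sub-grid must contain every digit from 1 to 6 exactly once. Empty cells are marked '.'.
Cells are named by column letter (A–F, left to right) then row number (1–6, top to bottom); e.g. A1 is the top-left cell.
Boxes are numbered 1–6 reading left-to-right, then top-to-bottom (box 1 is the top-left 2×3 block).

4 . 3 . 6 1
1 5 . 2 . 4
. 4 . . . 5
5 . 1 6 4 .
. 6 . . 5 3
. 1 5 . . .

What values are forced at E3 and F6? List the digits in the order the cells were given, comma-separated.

For E3:
  Consider where 1 can go in column E.
  E2 is out (row 2 already has a 1).
  E6 is out (row 6 already has a 1).
  So the only cell in column E that can hold 1 is E3.
  So E3 = 1.
For F6:
  Consider where 6 can go in box 6.
  D5 is out (row 5 already has a 6).
  D6 is out (column D already has a 6).
  E6 is out (column E already has a 6).
  So the only cell in box 6 that can hold 6 is F6.
  So F6 = 6.

1,6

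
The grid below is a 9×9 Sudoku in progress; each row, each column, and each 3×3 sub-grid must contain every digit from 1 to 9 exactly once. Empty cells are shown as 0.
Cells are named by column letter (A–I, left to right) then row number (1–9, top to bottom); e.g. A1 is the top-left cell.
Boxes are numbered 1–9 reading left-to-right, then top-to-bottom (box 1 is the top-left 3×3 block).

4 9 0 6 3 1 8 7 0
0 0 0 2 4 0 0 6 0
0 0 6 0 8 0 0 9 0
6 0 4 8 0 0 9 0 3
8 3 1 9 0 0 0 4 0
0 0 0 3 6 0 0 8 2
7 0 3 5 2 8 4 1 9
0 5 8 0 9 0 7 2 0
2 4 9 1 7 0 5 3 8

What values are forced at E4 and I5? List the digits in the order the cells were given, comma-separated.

For E4:
  Consider where 1 can go in column E.
  E5 is out (row 5 already has a 1).
  So the only cell in column E that can hold 1 is E4.
  So E4 = 1.
For I5:
  Consider where 7 can go in box 6.
  H4 is out (column H already has a 7).
  G5 is out (column G already has a 7).
  G6 is out (column G already has a 7).
  So the only cell in box 6 that can hold 7 is I5.
  So I5 = 7.

1,7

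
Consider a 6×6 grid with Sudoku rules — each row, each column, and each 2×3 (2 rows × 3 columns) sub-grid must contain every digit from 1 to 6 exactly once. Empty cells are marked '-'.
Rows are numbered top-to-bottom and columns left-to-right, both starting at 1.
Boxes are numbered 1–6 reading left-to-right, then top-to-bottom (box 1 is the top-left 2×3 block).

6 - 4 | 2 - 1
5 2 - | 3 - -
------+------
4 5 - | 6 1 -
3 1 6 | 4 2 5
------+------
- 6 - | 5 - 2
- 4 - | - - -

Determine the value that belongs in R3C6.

3

Row 3 already contains {1, 4, 5, 6}.
Column 6 already contains {1, 2, 5}.
Its 2×3 block (box 4) already contains {1, 2, 4, 5, 6}.
The only value from 1–6 not eliminated is 3, so R3C6 = 3.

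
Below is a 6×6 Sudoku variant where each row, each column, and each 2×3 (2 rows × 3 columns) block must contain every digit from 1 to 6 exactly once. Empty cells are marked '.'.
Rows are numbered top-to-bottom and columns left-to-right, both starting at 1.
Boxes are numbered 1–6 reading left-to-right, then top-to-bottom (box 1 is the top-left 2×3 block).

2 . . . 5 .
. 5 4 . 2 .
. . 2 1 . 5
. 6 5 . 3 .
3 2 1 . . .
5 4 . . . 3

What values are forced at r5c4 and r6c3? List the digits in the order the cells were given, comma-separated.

For r5c4:
  Consider where 5 can go in row 5.
  r5c5 is out (column 5 already has a 5).
  r5c6 is out (column 6 already has a 5).
  So the only cell in row 5 that can hold 5 is r5c4.
  So r5c4 = 5.
For r6c3:
  Row 6 already contains {3, 4, 5}.
  Column 3 already contains {1, 2, 4, 5}.
  Its 2×3 block (box 5) already contains {1, 2, 3, 4, 5}.
  The only value from 1–6 not eliminated is 6, so r6c3 = 6.

5,6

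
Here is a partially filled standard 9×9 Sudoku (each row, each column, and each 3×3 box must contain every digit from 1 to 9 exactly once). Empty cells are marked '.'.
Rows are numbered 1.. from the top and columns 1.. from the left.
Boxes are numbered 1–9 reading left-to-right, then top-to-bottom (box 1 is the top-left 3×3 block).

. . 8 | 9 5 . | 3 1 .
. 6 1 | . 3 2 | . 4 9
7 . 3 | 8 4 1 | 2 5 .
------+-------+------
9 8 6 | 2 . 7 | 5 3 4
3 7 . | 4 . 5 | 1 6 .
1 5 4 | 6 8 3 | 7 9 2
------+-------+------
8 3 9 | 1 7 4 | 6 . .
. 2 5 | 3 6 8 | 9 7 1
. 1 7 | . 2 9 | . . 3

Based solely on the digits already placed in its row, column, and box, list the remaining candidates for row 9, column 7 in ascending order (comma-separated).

Row 9 already contains {1, 2, 3, 7, 9}.
Column 7 already contains {1, 2, 3, 5, 6, 7, 9}.
Its 3×3 block (box 9) already contains {1, 3, 6, 7, 9}.
Removing those from 1–9 leaves {4, 8} as the candidates for row 9, column 7.

4,8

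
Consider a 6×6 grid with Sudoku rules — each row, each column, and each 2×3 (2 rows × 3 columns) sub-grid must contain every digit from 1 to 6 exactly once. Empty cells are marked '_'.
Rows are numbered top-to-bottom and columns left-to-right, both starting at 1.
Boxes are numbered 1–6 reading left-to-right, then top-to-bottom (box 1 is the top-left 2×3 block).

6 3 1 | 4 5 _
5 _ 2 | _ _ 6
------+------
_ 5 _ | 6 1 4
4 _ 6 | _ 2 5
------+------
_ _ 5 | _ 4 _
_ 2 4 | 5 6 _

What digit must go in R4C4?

3

Row 4 already contains {2, 4, 5, 6}.
Column 4 already contains {4, 5, 6}.
Its 2×3 block (box 4) already contains {1, 2, 4, 5, 6}.
The only value from 1–6 not eliminated is 3, so R4C4 = 3.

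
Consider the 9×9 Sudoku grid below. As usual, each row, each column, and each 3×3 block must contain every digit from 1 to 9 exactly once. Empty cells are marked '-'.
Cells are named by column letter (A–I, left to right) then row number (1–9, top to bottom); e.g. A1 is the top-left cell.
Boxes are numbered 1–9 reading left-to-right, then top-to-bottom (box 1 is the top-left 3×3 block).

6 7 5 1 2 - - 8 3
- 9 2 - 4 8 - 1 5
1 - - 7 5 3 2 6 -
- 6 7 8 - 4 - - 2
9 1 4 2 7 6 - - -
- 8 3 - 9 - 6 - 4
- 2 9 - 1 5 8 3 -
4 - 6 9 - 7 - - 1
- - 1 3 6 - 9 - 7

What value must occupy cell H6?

7

Cell H6 itself could take any of {5, 7} by direct elimination.
Consider where 7 can go in column H.
H4 is out (row 4 already has a 7).
H5 is out (row 5 already has a 7).
H8 is out (row 8 already has a 7).
H9 is out (row 9 already has a 7).
So the only cell in column H that can hold 7 is H6.
Therefore H6 = 7.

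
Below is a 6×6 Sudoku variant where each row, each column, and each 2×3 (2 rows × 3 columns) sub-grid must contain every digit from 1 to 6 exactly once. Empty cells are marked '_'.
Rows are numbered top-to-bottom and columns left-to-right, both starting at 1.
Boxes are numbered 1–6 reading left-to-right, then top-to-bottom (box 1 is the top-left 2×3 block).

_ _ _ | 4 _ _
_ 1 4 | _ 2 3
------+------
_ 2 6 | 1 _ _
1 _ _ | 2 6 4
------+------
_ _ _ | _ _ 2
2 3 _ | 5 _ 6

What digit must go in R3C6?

Row 3 already contains {1, 2, 6}.
Column 6 already contains {2, 3, 4, 6}.
Its 2×3 block (box 4) already contains {1, 2, 4, 6}.
The only value from 1–6 not eliminated is 5, so R3C6 = 5.

5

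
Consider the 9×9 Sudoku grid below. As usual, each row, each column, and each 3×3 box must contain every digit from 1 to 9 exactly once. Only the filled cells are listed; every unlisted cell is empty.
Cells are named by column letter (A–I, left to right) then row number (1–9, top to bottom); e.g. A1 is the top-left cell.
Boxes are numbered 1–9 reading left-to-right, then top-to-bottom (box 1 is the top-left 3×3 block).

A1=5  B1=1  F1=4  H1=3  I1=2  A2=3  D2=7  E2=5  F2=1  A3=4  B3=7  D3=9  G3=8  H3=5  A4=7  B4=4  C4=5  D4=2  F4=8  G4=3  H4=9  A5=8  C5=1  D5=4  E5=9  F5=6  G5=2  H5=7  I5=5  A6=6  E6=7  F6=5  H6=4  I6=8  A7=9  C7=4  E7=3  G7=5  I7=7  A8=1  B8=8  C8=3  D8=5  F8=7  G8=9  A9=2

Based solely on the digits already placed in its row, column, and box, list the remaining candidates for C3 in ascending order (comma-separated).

Row 3 already contains {4, 5, 7, 8, 9}.
Column C already contains {1, 3, 4, 5}.
Its 3×3 block (box 1) already contains {1, 3, 4, 5, 7}.
Removing those from 1–9 leaves {2, 6} as the candidates for C3.

2,6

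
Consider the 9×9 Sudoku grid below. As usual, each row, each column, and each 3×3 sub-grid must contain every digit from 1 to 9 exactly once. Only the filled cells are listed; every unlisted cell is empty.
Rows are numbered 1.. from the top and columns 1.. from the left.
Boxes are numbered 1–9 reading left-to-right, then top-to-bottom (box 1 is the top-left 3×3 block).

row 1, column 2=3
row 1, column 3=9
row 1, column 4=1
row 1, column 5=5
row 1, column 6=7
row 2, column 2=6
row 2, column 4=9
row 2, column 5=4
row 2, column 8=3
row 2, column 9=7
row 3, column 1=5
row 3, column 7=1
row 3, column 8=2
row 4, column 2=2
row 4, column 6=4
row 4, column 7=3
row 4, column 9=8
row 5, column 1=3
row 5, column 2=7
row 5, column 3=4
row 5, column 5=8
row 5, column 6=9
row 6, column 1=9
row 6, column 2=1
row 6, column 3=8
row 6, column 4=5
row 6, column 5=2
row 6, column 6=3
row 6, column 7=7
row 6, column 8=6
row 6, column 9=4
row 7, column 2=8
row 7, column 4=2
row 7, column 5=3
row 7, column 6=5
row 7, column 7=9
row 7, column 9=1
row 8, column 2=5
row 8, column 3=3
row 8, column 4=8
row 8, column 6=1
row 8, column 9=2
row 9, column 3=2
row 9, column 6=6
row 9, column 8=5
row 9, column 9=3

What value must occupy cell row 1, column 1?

2

Cell row 1, column 1 itself could take any of {2, 4, 8} by direct elimination.
Consider where 2 can go in row 1.
row 1, column 7 is out (box 3 already has a 2).
row 1, column 8 is out (column 8 already has a 2).
row 1, column 9 is out (column 9 already has a 2).
So the only cell in row 1 that can hold 2 is row 1, column 1.
Therefore row 1, column 1 = 2.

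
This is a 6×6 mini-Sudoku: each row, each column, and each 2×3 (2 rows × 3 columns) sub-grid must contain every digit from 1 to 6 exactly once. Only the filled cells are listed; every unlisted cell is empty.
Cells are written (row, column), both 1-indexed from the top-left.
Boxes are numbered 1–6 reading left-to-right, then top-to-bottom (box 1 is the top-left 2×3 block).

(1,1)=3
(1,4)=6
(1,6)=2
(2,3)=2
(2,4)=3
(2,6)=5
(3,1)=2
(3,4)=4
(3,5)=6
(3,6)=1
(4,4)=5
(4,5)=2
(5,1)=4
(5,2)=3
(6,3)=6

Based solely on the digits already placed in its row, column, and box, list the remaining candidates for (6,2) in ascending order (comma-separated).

1,2,5

Row 6 already contains {6}.
Column 2 already contains {3}.
Its 2×3 block (box 5) already contains {3, 4, 6}.
Removing those from 1–6 leaves {1, 2, 5} as the candidates for (6,2).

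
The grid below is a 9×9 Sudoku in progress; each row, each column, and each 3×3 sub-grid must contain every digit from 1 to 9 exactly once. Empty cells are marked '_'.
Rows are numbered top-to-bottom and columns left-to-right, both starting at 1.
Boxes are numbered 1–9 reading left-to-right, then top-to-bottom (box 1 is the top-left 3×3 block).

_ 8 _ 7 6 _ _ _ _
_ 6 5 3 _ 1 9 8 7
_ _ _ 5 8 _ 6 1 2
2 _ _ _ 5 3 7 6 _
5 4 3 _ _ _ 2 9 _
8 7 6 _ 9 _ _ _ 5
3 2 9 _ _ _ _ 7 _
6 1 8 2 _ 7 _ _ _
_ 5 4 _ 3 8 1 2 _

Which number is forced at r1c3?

2

Cell r1c3 itself could take any of {1, 2} by direct elimination.
Consider where 2 can go in box 1.
r1c1 is out (column 1 already has a 2).
r2c1 is out (column 1 already has a 2).
r3c1 is out (row 3 already has a 2).
r3c2 is out (row 3 already has a 2).
r3c3 is out (row 3 already has a 2).
So the only cell in box 1 that can hold 2 is r1c3.
Therefore r1c3 = 2.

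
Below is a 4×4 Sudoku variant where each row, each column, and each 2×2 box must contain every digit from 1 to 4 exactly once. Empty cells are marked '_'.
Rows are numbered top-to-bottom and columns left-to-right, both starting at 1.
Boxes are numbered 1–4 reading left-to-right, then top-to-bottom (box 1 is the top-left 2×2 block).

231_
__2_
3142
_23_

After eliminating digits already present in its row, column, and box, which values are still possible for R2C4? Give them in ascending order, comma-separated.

Row 2 already contains {2}.
Column 4 already contains {2}.
Its 2×2 block (box 2) already contains {1, 2}.
Removing those from 1–4 leaves {3, 4} as the candidates for R2C4.

3,4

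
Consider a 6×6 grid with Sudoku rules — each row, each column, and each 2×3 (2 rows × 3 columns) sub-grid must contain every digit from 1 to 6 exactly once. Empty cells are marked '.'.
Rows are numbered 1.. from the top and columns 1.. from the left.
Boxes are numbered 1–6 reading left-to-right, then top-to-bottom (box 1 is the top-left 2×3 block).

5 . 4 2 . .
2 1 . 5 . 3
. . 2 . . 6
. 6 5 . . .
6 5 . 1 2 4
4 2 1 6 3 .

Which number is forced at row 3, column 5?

5

Cell row 3, column 5 itself could take any of {1, 4, 5} by direct elimination.
Consider where 5 can go in column 5.
row 1, column 5 is out (row 1 already has a 5).
row 2, column 5 is out (row 2 already has a 5).
row 4, column 5 is out (row 4 already has a 5).
So the only cell in column 5 that can hold 5 is row 3, column 5.
Therefore row 3, column 5 = 5.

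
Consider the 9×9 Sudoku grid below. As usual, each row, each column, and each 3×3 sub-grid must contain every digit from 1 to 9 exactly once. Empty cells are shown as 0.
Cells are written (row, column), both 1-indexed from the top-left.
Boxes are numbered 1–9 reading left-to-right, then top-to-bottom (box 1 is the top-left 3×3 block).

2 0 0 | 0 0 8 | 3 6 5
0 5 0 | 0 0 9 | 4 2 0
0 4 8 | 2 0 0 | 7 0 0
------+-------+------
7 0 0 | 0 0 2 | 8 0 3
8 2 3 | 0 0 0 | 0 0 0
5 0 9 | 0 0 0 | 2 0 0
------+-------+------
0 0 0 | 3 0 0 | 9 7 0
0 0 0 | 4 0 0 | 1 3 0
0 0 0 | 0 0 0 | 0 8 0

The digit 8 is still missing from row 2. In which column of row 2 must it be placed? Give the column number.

Consider where 8 can go in row 2.
(2,1) is out (column 1 already has a 8).
(2,3) is out (column 3 already has a 8).
(2,4) is out (box 2 already has a 8).
(2,5) is out (box 2 already has a 8).
So the only cell in row 2 that can hold 8 is (2,9).
That is column 9.

9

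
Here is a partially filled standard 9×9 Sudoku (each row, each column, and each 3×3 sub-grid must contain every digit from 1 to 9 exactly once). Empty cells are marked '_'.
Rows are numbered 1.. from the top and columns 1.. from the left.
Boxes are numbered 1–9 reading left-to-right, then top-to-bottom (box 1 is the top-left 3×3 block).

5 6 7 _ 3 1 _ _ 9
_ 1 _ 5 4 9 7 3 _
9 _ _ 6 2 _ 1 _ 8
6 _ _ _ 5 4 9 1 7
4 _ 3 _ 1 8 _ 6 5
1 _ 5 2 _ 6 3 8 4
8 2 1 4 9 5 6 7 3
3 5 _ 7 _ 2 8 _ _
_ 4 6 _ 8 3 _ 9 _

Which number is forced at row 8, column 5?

Row 8 already contains {2, 3, 5, 7, 8}.
Column 5 already contains {1, 2, 3, 4, 5, 8, 9}.
Its 3×3 block (box 8) already contains {2, 3, 4, 5, 7, 8, 9}.
The only value from 1–9 not eliminated is 6, so row 8, column 5 = 6.

6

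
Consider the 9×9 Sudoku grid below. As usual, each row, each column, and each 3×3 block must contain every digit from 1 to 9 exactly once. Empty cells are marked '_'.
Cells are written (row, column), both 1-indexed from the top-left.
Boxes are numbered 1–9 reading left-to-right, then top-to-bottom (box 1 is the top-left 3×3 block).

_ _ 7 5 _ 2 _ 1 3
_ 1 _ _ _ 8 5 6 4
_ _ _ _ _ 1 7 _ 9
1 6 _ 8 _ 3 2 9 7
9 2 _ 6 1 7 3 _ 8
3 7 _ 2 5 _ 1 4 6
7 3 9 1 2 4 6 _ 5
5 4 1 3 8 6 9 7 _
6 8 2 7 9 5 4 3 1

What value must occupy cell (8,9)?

Row 8 already contains {1, 3, 4, 5, 6, 7, 8, 9}.
Column 9 already contains {1, 3, 4, 5, 6, 7, 8, 9}.
Its 3×3 block (box 9) already contains {1, 3, 4, 5, 6, 7, 9}.
The only value from 1–9 not eliminated is 2, so (8,9) = 2.

2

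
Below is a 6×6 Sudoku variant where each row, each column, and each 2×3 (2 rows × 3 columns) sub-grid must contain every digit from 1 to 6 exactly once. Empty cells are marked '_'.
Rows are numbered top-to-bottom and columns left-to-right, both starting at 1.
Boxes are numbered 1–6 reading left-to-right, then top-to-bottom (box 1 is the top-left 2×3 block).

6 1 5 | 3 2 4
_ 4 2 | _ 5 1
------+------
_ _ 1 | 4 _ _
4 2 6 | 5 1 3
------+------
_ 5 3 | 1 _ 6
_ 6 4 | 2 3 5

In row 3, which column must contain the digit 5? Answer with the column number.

Consider where 5 can go in row 3.
r3c2 is out (column 2 already has a 5).
r3c5 is out (column 5 already has a 5).
r3c6 is out (column 6 already has a 5).
So the only cell in row 3 that can hold 5 is r3c1.
That is column 1.

1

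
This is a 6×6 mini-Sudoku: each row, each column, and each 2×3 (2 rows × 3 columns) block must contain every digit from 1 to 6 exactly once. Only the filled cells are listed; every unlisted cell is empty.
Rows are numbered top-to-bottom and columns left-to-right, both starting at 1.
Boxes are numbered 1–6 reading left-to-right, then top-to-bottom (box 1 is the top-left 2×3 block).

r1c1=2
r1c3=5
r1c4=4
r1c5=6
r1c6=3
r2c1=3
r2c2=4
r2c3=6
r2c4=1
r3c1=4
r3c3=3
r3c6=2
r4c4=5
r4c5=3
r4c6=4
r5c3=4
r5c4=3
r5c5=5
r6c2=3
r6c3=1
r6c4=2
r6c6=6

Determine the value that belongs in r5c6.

Row 5 already contains {3, 4, 5}.
Column 6 already contains {2, 3, 4, 6}.
Its 2×3 block (box 6) already contains {2, 3, 5, 6}.
The only value from 1–6 not eliminated is 1, so r5c6 = 1.

1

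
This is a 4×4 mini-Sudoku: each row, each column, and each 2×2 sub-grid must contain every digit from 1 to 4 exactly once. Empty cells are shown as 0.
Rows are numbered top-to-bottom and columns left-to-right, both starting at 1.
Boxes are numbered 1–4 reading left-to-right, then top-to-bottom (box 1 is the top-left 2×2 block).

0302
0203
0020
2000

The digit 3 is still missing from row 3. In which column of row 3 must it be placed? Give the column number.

Consider where 3 can go in row 3.
R3C2 is out (column 2 already has a 3).
R3C4 is out (column 4 already has a 3).
So the only cell in row 3 that can hold 3 is R3C1.
That is column 1.

1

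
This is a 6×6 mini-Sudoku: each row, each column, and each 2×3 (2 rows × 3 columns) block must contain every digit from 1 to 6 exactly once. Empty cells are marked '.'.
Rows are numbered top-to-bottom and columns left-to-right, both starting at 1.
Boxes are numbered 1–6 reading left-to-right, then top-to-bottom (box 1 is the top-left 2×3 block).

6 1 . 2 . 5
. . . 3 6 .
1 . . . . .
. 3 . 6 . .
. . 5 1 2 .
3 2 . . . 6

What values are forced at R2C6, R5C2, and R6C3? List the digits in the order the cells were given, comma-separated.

For R2C6:
  Consider where 1 can go in box 2.
  R1C5 is out (row 1 already has a 1).
  So the only cell in box 2 that can hold 1 is R2C6.
  So R2C6 = 1.
For R5C2:
  Consider where 6 can go in box 5.
  R5C1 is out (column 1 already has a 6).
  R6C3 is out (row 6 already has a 6).
  So the only cell in box 5 that can hold 6 is R5C2.
  So R5C2 = 6.
For R6C3:
  Consider where 1 can go in row 6.
  R6C4 is out (column 4 already has a 1).
  R6C5 is out (box 6 already has a 1).
  So the only cell in row 6 that can hold 1 is R6C3.
  So R6C3 = 1.

1,6,1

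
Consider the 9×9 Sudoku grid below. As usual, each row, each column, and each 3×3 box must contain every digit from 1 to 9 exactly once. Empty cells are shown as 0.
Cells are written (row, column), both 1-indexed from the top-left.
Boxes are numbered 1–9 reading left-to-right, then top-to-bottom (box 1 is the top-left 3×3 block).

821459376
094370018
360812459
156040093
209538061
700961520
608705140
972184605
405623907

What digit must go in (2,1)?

Row 2 already contains {1, 3, 4, 7, 8, 9}.
Column 1 already contains {1, 2, 3, 4, 6, 7, 8, 9}.
Its 3×3 block (box 1) already contains {1, 2, 3, 4, 6, 8, 9}.
The only value from 1–9 not eliminated is 5, so (2,1) = 5.

5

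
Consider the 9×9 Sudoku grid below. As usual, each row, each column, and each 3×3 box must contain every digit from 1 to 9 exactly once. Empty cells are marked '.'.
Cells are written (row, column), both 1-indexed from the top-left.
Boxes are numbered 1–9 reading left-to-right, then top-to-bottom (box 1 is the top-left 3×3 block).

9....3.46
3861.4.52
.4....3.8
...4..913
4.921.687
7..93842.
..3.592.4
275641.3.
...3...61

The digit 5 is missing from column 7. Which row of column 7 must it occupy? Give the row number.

9

Consider where 5 can go in column 7.
(1,7) is out (box 3 already has a 5).
(2,7) is out (row 2 already has a 5).
(8,7) is out (row 8 already has a 5).
So the only cell in column 7 that can hold 5 is (9,7).
That is row 9.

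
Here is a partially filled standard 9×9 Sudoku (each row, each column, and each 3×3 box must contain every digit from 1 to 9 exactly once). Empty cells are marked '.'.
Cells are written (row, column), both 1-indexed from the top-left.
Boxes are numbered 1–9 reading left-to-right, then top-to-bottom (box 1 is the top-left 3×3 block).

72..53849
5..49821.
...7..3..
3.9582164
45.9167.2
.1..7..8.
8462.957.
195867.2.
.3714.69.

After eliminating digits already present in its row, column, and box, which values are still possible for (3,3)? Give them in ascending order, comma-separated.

Row 3 already contains {3, 7}.
Column 3 already contains {5, 6, 7, 9}.
Its 3×3 block (box 1) already contains {2, 5, 7}.
Removing those from 1–9 leaves {1, 4, 8} as the candidates for (3,3).

1,4,8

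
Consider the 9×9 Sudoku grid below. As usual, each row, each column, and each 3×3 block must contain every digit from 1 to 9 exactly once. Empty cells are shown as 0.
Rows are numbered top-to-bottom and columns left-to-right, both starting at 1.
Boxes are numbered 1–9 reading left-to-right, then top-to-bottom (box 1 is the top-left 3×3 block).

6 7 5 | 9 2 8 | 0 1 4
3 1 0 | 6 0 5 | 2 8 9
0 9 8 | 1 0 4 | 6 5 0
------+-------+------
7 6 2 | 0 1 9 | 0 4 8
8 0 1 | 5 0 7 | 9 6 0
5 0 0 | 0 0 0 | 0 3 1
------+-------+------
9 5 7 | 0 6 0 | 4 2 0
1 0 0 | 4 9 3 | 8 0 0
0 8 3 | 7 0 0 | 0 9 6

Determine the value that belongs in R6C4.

2

Cell R6C4 itself could take any of {2, 8} by direct elimination.
Consider where 2 can go in column 4.
R4C4 is out (row 4 already has a 2).
R7C4 is out (row 7 already has a 2).
So the only cell in column 4 that can hold 2 is R6C4.
Therefore R6C4 = 2.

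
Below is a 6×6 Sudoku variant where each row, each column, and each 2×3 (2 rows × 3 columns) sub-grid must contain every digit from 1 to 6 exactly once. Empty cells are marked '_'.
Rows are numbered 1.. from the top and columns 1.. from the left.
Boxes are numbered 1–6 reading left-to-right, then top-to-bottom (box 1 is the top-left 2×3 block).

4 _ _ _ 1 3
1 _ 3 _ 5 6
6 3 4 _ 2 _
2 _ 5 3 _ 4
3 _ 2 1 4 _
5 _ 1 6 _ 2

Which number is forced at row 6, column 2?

Row 6 already contains {1, 2, 5, 6}.
Column 2 already contains {3}.
Its 2×3 block (box 5) already contains {1, 2, 3, 5}.
The only value from 1–6 not eliminated is 4, so row 6, column 2 = 4.

4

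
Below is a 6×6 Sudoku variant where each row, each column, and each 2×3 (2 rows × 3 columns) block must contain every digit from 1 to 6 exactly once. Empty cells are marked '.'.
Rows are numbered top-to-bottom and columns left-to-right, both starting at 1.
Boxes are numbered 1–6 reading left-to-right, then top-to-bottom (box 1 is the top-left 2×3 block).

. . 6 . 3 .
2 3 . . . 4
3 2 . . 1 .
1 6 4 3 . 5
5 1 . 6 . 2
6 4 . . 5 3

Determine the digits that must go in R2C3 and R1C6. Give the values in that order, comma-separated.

For R2C3:
  Consider where 1 can go in column 3.
  R3C3 is out (row 3 already has a 1).
  R5C3 is out (row 5 already has a 1).
  R6C3 is out (box 5 already has a 1).
  So the only cell in column 3 that can hold 1 is R2C3.
  So R2C3 = 1.
For R1C6:
  Row 1 already contains {3, 6}.
  Column 6 already contains {2, 3, 4, 5}.
  Its 2×3 block (box 2) already contains {3, 4}.
  The only value from 1–6 not eliminated is 1, so R1C6 = 1.

1,1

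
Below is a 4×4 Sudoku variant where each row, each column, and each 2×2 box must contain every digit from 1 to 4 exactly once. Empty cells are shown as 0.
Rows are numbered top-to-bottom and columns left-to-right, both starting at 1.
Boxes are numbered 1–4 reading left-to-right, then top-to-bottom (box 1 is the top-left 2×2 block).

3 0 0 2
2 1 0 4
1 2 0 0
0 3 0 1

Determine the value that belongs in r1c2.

4

Row 1 already contains {2, 3}.
Column 2 already contains {1, 2, 3}.
Its 2×2 block (box 1) already contains {1, 2, 3}.
The only value from 1–4 not eliminated is 4, so r1c2 = 4.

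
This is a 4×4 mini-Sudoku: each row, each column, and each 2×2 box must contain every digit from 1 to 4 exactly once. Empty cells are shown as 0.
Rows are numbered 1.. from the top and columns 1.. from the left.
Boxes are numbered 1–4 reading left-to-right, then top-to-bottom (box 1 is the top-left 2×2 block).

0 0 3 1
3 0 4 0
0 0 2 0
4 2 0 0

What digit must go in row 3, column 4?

4

Cell row 3, column 4 itself could take any of {3, 4} by direct elimination.
Consider where 4 can go in box 4.
row 4, column 3 is out (row 4 already has a 4).
row 4, column 4 is out (row 4 already has a 4).
So the only cell in box 4 that can hold 4 is row 3, column 4.
Therefore row 3, column 4 = 4.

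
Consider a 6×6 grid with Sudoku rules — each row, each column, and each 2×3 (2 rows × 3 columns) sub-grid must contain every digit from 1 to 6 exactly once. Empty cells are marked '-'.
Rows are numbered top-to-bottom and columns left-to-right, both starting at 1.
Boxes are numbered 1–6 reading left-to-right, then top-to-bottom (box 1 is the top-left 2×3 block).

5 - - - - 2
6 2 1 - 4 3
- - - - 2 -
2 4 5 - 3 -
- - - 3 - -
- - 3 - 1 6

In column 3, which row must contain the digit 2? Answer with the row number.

Consider where 2 can go in column 3.
R1C3 is out (row 1 already has a 2).
R3C3 is out (row 3 already has a 2).
So the only cell in column 3 that can hold 2 is R5C3.
That is row 5.

5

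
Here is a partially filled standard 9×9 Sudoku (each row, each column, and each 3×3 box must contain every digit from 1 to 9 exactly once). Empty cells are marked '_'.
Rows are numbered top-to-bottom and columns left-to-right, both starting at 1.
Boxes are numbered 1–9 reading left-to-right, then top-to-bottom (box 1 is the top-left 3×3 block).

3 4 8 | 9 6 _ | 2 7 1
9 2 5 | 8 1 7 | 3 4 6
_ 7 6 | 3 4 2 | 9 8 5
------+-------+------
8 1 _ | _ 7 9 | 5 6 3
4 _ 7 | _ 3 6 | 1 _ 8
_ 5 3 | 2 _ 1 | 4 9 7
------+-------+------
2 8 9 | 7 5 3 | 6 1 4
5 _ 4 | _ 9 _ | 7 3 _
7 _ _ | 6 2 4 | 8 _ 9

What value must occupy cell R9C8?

Row 9 already contains {2, 4, 6, 7, 8, 9}.
Column 8 already contains {1, 3, 4, 6, 7, 8, 9}.
Its 3×3 block (box 9) already contains {1, 3, 4, 6, 7, 8, 9}.
The only value from 1–9 not eliminated is 5, so R9C8 = 5.

5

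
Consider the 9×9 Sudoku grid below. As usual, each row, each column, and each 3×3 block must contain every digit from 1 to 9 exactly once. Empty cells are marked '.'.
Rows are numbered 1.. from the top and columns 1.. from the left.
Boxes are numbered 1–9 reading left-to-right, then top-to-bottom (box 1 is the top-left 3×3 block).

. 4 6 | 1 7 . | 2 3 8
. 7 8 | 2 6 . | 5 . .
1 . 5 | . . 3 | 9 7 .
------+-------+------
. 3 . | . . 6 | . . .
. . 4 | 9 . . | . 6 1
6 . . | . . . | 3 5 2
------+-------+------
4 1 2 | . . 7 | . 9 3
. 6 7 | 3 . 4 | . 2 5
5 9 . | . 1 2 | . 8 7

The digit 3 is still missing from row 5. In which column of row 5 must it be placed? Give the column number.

5

Consider where 3 can go in row 5.
row 5, column 1 is out (box 4 already has a 3).
row 5, column 2 is out (column 2 already has a 3).
row 5, column 6 is out (column 6 already has a 3).
row 5, column 7 is out (column 7 already has a 3).
So the only cell in row 5 that can hold 3 is row 5, column 5.
That is column 5.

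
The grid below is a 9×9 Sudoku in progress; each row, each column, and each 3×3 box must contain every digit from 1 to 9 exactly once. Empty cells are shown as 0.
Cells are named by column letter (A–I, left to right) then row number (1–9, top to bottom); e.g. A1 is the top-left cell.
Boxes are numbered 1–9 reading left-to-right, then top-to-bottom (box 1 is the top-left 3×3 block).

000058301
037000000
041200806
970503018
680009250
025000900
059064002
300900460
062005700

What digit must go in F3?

Row 3 already contains {1, 2, 4, 6, 8}.
Column F already contains {3, 4, 5, 8, 9}.
Its 3×3 block (box 2) already contains {2, 5, 8}.
The only value from 1–9 not eliminated is 7, so F3 = 7.

7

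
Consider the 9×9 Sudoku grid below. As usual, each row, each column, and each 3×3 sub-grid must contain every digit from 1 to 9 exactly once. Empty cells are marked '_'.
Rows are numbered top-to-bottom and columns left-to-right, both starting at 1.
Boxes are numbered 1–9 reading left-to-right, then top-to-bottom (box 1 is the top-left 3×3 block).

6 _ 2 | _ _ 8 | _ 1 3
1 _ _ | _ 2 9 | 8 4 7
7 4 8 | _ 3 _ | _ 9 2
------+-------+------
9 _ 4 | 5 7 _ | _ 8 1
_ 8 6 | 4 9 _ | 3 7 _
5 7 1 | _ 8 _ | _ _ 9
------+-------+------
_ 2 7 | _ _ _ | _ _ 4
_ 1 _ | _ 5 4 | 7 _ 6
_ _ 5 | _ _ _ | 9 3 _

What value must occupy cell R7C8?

5

Row 7 already contains {2, 4, 7}.
Column 8 already contains {1, 3, 4, 7, 8, 9}.
Its 3×3 block (box 9) already contains {3, 4, 6, 7, 9}.
The only value from 1–9 not eliminated is 5, so R7C8 = 5.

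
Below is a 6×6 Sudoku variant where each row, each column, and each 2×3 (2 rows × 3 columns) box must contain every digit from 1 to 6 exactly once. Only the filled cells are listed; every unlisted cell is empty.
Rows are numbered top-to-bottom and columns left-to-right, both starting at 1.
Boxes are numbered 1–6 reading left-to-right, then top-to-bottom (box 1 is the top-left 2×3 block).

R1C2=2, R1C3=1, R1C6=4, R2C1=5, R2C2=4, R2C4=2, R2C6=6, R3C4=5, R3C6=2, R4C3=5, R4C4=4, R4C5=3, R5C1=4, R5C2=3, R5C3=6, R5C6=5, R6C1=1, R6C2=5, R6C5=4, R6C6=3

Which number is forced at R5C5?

2

Cell R5C5 itself could take any of {1, 2} by direct elimination.
Consider where 2 can go in row 5.
R5C4 is out (column 4 already has a 2).
So the only cell in row 5 that can hold 2 is R5C5.
Therefore R5C5 = 2.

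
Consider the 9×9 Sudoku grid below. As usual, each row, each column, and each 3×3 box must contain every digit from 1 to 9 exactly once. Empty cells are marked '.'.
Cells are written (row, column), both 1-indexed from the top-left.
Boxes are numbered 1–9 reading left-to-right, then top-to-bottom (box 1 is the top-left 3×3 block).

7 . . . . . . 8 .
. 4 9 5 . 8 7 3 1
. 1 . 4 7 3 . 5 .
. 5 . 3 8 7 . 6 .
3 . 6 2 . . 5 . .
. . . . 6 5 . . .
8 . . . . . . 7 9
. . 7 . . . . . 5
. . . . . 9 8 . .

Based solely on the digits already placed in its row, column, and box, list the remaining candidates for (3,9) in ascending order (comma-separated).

Row 3 already contains {1, 3, 4, 5, 7}.
Column 9 already contains {1, 5, 9}.
Its 3×3 block (box 3) already contains {1, 3, 5, 7, 8}.
Removing those from 1–9 leaves {2, 6} as the candidates for (3,9).

2,6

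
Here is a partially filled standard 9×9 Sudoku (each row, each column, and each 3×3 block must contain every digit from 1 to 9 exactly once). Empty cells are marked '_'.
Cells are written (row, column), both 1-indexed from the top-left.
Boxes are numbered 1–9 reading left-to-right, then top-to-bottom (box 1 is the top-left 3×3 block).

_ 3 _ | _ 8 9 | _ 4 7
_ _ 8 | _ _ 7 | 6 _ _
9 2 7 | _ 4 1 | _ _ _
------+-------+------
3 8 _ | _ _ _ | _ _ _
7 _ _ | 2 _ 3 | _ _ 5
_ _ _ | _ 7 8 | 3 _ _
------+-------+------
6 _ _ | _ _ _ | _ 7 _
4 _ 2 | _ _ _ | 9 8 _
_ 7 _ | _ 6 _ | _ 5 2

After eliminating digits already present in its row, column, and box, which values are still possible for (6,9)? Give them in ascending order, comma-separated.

Row 6 already contains {3, 7, 8}.
Column 9 already contains {2, 5, 7}.
Its 3×3 block (box 6) already contains {3, 5}.
Removing those from 1–9 leaves {1, 4, 6, 9} as the candidates for (6,9).

1,4,6,9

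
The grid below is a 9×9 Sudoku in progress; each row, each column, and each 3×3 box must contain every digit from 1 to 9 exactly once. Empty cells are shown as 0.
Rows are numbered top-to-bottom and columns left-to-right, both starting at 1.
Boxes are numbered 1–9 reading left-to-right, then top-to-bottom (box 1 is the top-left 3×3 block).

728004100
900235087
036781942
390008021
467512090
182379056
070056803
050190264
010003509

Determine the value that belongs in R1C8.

Row 1 already contains {1, 2, 4, 7, 8}.
Column 8 already contains {2, 4, 5, 6, 8, 9}.
Its 3×3 block (box 3) already contains {1, 2, 4, 7, 8, 9}.
The only value from 1–9 not eliminated is 3, so R1C8 = 3.

3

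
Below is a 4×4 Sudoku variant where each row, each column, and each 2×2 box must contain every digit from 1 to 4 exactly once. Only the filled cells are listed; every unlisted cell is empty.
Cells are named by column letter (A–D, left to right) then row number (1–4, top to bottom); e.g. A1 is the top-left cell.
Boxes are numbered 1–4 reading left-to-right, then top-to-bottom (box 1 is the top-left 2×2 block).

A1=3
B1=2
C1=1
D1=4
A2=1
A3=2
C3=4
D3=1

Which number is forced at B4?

1

Cell B4 itself could take any of {1, 3, 4} by direct elimination.
Consider where 1 can go in column B.
B2 is out (row 2 already has a 1).
B3 is out (row 3 already has a 1).
So the only cell in column B that can hold 1 is B4.
Therefore B4 = 1.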